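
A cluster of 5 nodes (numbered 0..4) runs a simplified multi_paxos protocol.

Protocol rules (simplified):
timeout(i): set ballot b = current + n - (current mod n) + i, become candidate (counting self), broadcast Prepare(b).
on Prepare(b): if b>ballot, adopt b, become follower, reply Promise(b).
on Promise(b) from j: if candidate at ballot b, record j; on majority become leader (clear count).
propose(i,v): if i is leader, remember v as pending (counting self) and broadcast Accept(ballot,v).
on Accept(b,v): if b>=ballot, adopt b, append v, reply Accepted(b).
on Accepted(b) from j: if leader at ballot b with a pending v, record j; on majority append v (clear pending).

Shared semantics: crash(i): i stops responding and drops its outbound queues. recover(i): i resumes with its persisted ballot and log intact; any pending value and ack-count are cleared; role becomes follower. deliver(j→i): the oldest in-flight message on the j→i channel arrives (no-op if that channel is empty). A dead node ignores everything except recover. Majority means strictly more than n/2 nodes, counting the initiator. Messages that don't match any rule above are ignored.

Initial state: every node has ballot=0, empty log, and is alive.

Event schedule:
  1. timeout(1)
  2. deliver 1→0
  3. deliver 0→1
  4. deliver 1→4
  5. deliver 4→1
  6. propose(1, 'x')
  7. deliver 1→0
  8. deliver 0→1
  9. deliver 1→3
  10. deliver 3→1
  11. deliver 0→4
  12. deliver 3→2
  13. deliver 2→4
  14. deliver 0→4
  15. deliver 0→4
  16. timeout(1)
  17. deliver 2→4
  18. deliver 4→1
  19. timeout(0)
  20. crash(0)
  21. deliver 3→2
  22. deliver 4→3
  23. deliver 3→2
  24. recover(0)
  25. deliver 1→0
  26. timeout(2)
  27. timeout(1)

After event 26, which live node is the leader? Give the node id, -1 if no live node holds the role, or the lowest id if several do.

e1 timeout(1): 1[cand,b=6,-]
e2 deliver 1→0: 0[foll,b=6,-]
e3 deliver 0→1: ·
e4 deliver 1→4: 4[foll,b=6,-]
e5 deliver 4→1: 1[lead,b=6,-]
e6 propose(1,'x'): ·
e7 deliver 1→0: 0[foll,b=6,x]
e8 deliver 0→1: ·
e9 deliver 1→3: 3[foll,b=6,-]
e10 deliver 3→1: ·
e11 deliver 0→4: ·
e12 deliver 3→2: ·
e13 deliver 2→4: ·
e14 deliver 0→4: ·
e15 deliver 0→4: ·
e16 timeout(1): 1[cand,b=11,-]
e17 deliver 2→4: ·
e18 deliver 4→1: ·
e19 timeout(0): 0[cand,b=10,x]
e20 crash(0): 0[✗cand,b=10,x]
e21 deliver 3→2: ·
e22 deliver 4→3: ·
e23 deliver 3→2: ·
e24 recover(0): 0[foll,b=10,x]
e25 deliver 1→0: 0[foll,b=11,x]
e26 timeout(2): 2[cand,b=7,-]

-1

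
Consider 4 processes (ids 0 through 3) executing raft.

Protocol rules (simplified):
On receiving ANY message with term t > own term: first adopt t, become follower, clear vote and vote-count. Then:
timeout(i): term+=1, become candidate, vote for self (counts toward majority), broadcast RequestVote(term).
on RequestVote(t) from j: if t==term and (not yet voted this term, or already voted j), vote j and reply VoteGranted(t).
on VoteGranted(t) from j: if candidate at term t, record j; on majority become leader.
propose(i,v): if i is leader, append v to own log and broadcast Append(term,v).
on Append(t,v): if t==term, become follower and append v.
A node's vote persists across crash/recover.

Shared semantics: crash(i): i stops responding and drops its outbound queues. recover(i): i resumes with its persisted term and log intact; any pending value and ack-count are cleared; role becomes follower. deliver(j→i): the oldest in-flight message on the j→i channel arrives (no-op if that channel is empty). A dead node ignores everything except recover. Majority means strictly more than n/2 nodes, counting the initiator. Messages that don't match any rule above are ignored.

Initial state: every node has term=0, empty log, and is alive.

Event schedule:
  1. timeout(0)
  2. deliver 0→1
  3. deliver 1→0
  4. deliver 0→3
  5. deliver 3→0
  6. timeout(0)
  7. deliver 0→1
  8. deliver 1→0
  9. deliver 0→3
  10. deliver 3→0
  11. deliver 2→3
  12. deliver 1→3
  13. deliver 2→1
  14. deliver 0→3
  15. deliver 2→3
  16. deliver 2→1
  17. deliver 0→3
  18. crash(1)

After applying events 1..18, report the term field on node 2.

after 1 — timeout(0): n0:cand/t1/[-]
after 2 — deliver 0→1: n1:foll/t1/[-]
after 3 — deliver 1→0: ·
after 4 — deliver 0→3: n3:foll/t1/[-]
after 5 — deliver 3→0: n0:lead/t1/[-]
after 6 — timeout(0): n0:cand/t2/[-]
after 7 — deliver 0→1: n1:foll/t2/[-]
after 8 — deliver 1→0: ·
after 9 — deliver 0→3: n3:foll/t2/[-]
after 10 — deliver 3→0: n0:lead/t2/[-]
after 11 — deliver 2→3: ·
after 12 — deliver 1→3: ·
after 13 — deliver 2→1: ·
after 14 — deliver 0→3: ·
after 15 — deliver 2→3: ·
after 16 — deliver 2→1: ·
after 17 — deliver 0→3: ·
after 18 — crash(1): n1:✗foll/t2/[-]

0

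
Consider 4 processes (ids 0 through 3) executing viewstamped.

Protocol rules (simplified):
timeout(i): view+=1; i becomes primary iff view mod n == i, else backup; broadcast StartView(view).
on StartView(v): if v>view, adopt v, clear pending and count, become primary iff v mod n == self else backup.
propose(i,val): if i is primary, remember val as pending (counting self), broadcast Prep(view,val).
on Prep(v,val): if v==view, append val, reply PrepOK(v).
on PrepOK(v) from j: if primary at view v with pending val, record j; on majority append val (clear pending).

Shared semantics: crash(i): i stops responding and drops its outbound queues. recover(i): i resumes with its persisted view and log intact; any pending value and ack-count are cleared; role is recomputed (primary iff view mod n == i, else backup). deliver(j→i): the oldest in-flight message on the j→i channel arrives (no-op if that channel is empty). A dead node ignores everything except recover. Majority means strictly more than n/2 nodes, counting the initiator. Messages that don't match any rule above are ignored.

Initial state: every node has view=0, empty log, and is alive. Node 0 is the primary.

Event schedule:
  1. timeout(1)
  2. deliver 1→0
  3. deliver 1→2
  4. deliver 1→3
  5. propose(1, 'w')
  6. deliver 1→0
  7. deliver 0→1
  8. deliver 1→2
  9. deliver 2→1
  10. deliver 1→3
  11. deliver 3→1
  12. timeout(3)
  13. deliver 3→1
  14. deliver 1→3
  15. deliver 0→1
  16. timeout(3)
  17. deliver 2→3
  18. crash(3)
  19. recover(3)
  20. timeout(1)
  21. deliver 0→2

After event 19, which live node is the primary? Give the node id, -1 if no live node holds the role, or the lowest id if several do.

3

after 1 — timeout(1): n1:prim/v1/[-]
after 2 — deliver 1→0: n0:back/v1/[-]
after 3 — deliver 1→2: n2:back/v1/[-]
after 4 — deliver 1→3: n3:back/v1/[-]
after 5 — propose(1,'w'): ·
after 6 — deliver 1→0: n0:back/v1/[w]
after 7 — deliver 0→1: ·
after 8 — deliver 1→2: n2:back/v1/[w]
after 9 — deliver 2→1: n1:prim/v1/[w]
after 10 — deliver 1→3: n3:back/v1/[w]
after 11 — deliver 3→1: ·
after 12 — timeout(3): n3:back/v2/[w]
after 13 — deliver 3→1: n1:back/v2/[w]
after 14 — deliver 1→3: ·
after 15 — deliver 0→1: ·
after 16 — timeout(3): n3:prim/v3/[w]
after 17 — deliver 2→3: ·
after 18 — crash(3): n3:✗prim/v3/[w]
after 19 — recover(3): n3:prim/v3/[w]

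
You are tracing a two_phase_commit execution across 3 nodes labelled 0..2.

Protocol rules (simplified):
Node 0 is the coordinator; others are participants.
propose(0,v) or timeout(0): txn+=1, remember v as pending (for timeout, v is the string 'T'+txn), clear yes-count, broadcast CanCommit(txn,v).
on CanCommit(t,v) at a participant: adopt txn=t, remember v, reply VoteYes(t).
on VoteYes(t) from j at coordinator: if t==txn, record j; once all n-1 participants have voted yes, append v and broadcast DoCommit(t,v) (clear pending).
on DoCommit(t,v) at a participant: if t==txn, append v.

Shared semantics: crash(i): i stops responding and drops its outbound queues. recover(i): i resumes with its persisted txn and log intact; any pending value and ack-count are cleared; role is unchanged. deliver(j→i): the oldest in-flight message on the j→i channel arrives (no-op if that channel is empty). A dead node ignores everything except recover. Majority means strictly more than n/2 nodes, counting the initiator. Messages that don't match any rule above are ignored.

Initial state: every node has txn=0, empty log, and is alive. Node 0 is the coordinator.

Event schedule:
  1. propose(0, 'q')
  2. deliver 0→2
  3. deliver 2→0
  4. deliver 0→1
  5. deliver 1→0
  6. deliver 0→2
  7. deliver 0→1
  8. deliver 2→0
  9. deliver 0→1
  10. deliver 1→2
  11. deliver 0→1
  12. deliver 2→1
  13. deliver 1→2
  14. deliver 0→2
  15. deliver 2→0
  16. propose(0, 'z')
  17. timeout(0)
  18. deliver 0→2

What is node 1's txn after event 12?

1

after 1 — propose(0,'q'): n0:coor/t1/[-]
after 2 — deliver 0→2: n2:part/t1/[-]
after 3 — deliver 2→0: ·
after 4 — deliver 0→1: n1:part/t1/[-]
after 5 — deliver 1→0: n0:coor/t1/[q]
after 6 — deliver 0→2: n2:part/t1/[q]
after 7 — deliver 0→1: n1:part/t1/[q]
after 8 — deliver 2→0: ·
after 9 — deliver 0→1: ·
after 10 — deliver 1→2: ·
after 11 — deliver 0→1: ·
after 12 — deliver 2→1: ·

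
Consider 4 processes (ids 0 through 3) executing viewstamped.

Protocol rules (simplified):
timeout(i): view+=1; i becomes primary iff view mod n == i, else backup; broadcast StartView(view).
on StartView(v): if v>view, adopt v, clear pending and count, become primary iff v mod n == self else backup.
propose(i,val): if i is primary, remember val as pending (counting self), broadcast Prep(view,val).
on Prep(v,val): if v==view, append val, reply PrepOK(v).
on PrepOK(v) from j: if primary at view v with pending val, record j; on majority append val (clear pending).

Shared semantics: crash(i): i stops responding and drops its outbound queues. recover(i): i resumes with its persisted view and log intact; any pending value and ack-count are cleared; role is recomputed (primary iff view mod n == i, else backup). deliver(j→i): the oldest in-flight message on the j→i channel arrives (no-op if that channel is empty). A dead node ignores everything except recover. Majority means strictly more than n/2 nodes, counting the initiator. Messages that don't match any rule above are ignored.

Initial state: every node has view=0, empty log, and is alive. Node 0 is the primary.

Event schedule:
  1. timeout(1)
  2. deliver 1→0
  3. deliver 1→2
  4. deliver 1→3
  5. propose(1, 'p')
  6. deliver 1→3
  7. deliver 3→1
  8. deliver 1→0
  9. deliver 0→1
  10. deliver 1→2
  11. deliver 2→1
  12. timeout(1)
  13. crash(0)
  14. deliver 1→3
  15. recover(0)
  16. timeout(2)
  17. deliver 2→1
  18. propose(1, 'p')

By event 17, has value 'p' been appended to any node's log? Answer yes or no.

step 1 timeout(1): 1={prim,v=1,log=-}
step 2 deliver 1→0: 0={back,v=1,log=-}
step 3 deliver 1→2: 2={back,v=1,log=-}
step 4 deliver 1→3: 3={back,v=1,log=-}
step 5 propose(1,'p'): —
step 6 deliver 1→3: 3={back,v=1,log=p}
step 7 deliver 3→1: —
step 8 deliver 1→0: 0={back,v=1,log=p}
step 9 deliver 0→1: 1={prim,v=1,log=p}
step 10 deliver 1→2: 2={back,v=1,log=p}
step 11 deliver 2→1: —
step 12 timeout(1): 1={back,v=2,log=p}
step 13 crash(0): 0={✗back,v=1,log=p}
step 14 deliver 1→3: 3={back,v=2,log=p}
step 15 recover(0): 0={back,v=1,log=p}
step 16 timeout(2): 2={prim,v=2,log=p}
step 17 deliver 2→1: —

yes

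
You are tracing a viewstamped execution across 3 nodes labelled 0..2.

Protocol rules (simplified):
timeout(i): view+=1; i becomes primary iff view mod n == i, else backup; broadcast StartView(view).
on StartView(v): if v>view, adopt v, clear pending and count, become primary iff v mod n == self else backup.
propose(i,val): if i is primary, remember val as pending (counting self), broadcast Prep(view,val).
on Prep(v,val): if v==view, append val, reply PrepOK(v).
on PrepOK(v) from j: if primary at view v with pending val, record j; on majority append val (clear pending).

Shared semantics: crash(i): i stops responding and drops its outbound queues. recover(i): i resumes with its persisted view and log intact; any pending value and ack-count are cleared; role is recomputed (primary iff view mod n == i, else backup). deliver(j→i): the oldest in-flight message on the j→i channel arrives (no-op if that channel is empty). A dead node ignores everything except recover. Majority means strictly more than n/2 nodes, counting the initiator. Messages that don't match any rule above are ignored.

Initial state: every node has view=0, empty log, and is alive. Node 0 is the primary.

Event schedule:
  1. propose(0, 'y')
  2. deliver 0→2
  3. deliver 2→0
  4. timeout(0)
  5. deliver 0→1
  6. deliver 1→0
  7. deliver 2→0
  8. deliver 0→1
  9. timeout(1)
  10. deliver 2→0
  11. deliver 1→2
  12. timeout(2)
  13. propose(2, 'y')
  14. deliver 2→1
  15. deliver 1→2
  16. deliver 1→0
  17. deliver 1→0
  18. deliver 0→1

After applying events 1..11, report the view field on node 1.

2

after 1 — propose(0,'y'): ·
after 2 — deliver 0→2: n2:back/v0/[y]
after 3 — deliver 2→0: n0:prim/v0/[y]
after 4 — timeout(0): n0:back/v1/[y]
after 5 — deliver 0→1: n1:back/v0/[y]
after 6 — deliver 1→0: ·
after 7 — deliver 2→0: ·
after 8 — deliver 0→1: n1:prim/v1/[y]
after 9 — timeout(1): n1:back/v2/[y]
after 10 — deliver 2→0: ·
after 11 — deliver 1→2: n2:prim/v2/[y]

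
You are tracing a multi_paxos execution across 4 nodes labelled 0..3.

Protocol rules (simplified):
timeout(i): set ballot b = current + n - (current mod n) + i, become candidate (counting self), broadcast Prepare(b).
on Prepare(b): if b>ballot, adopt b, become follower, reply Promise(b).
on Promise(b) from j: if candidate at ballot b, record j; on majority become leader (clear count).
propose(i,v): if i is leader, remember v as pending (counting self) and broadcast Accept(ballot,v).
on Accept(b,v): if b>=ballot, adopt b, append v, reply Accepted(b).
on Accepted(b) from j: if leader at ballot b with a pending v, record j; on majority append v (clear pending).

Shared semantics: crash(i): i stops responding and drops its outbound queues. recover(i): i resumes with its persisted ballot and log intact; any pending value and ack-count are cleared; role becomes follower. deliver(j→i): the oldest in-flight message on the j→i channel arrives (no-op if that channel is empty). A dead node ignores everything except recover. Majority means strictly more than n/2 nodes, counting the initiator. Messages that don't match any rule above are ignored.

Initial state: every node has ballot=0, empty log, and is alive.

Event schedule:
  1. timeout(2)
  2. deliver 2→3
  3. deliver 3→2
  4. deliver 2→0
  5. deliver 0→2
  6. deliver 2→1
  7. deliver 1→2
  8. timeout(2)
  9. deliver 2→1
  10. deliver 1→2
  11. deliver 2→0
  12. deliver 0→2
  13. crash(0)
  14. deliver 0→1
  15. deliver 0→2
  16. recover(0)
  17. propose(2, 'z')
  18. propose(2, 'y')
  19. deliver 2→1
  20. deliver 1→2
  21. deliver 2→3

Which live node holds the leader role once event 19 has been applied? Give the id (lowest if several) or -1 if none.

after 1 — timeout(2): n2:cand/b6/[-]
after 2 — deliver 2→3: n3:foll/b6/[-]
after 3 — deliver 3→2: ·
after 4 — deliver 2→0: n0:foll/b6/[-]
after 5 — deliver 0→2: n2:lead/b6/[-]
after 6 — deliver 2→1: n1:foll/b6/[-]
after 7 — deliver 1→2: ·
after 8 — timeout(2): n2:cand/b10/[-]
after 9 — deliver 2→1: n1:foll/b10/[-]
after 10 — deliver 1→2: ·
after 11 — deliver 2→0: n0:foll/b10/[-]
after 12 — deliver 0→2: n2:lead/b10/[-]
after 13 — crash(0): n0:✗foll/b10/[-]
after 14 — deliver 0→1: ·
after 15 — deliver 0→2: ·
after 16 — recover(0): n0:foll/b10/[-]
after 17 — propose(2,'z'): ·
after 18 — propose(2,'y'): ·
after 19 — deliver 2→1: n1:foll/b10/[z]

2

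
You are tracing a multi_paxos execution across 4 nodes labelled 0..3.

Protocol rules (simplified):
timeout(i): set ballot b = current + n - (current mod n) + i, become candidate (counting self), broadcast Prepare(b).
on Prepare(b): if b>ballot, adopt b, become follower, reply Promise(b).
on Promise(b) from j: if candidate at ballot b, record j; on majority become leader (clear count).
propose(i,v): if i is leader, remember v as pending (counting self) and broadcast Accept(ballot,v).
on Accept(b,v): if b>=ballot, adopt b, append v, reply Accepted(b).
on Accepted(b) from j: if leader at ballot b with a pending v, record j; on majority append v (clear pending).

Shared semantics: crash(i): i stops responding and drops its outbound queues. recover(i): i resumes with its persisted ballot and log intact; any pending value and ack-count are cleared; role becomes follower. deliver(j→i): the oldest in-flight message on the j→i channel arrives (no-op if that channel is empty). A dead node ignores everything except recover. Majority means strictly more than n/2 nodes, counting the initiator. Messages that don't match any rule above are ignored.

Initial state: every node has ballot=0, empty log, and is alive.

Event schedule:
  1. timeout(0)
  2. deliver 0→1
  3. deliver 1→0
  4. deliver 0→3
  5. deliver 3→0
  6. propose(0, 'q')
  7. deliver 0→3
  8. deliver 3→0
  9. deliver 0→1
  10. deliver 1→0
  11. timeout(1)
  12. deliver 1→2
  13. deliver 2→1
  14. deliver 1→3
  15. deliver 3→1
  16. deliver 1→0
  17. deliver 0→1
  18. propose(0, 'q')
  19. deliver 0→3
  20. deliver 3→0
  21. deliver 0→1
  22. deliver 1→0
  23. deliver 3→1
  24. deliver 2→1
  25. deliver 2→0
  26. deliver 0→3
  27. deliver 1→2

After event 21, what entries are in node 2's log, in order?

[1] timeout(0) → N0(cand b4 [-])
[2] deliver 0→1 → N1(foll b4 [-])
[3] deliver 1→0 → ∅
[4] deliver 0→3 → N3(foll b4 [-])
[5] deliver 3→0 → N0(lead b4 [-])
[6] propose(0,'q') → ∅
[7] deliver 0→3 → N3(foll b4 [q])
[8] deliver 3→0 → ∅
[9] deliver 0→1 → N1(foll b4 [q])
[10] deliver 1→0 → N0(lead b4 [q])
[11] timeout(1) → N1(cand b9 [q])
[12] deliver 1→2 → N2(foll b9 [-])
[13] deliver 2→1 → ∅
[14] deliver 1→3 → N3(foll b9 [q])
[15] deliver 3→1 → N1(lead b9 [q])
[16] deliver 1→0 → N0(foll b9 [q])
[17] deliver 0→1 → ∅
[18] propose(0,'q') → ∅
[19] deliver 0→3 → ∅
[20] deliver 3→0 → ∅
[21] deliver 0→1 → ∅

empty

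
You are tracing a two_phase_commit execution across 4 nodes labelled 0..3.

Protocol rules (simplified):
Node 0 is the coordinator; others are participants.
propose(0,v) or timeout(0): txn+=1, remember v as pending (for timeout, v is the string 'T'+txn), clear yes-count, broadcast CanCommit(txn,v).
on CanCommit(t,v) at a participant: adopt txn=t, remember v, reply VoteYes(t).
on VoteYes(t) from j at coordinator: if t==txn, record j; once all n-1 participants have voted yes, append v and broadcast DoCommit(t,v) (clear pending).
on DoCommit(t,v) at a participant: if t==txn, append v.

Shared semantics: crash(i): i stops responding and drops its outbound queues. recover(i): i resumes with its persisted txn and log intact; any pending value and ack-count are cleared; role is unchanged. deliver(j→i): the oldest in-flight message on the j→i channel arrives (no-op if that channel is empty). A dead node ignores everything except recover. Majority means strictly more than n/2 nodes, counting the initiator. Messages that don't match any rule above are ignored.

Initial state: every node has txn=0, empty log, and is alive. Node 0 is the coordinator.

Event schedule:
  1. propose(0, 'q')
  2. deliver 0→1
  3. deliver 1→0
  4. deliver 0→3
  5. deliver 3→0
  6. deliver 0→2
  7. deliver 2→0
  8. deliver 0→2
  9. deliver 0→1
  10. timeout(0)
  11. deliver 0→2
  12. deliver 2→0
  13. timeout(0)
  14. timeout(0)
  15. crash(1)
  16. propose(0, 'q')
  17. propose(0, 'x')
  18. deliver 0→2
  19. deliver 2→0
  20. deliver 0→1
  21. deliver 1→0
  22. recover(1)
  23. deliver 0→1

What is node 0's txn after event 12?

2

[1] propose(0,'q') → N0(coor t1 [-])
[2] deliver 0→1 → N1(part t1 [-])
[3] deliver 1→0 → ∅
[4] deliver 0→3 → N3(part t1 [-])
[5] deliver 3→0 → ∅
[6] deliver 0→2 → N2(part t1 [-])
[7] deliver 2→0 → N0(coor t1 [q])
[8] deliver 0→2 → N2(part t1 [q])
[9] deliver 0→1 → N1(part t1 [q])
[10] timeout(0) → N0(coor t2 [q])
[11] deliver 0→2 → N2(part t2 [q])
[12] deliver 2→0 → ∅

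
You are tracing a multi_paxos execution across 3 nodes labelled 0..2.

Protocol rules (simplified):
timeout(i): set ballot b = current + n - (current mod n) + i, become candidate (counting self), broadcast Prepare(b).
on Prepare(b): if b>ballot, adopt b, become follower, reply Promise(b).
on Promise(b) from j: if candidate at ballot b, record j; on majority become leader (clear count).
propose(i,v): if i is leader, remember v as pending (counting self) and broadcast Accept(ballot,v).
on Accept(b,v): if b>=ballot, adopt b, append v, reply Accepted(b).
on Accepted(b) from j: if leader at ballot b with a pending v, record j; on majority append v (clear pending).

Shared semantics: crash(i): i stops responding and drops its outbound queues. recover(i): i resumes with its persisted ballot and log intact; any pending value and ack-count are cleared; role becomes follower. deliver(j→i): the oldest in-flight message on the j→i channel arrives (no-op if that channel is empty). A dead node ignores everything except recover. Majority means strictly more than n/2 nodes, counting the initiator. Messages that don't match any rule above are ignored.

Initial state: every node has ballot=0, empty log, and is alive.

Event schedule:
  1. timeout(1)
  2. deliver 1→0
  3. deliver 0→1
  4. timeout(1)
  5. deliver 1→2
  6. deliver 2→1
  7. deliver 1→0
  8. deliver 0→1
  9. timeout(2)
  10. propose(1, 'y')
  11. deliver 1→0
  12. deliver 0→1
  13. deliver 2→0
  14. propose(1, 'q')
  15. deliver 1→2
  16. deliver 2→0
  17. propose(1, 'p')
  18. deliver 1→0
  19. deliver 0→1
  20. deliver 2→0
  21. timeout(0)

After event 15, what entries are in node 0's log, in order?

y

after 1 — timeout(1): n1:cand/b4/[-]
after 2 — deliver 1→0: n0:foll/b4/[-]
after 3 — deliver 0→1: n1:lead/b4/[-]
after 4 — timeout(1): n1:cand/b7/[-]
after 5 — deliver 1→2: n2:foll/b4/[-]
after 6 — deliver 2→1: ·
after 7 — deliver 1→0: n0:foll/b7/[-]
after 8 — deliver 0→1: n1:lead/b7/[-]
after 9 — timeout(2): n2:cand/b8/[-]
after 10 — propose(1,'y'): ·
after 11 — deliver 1→0: n0:foll/b7/[y]
after 12 — deliver 0→1: n1:lead/b7/[y]
after 13 — deliver 2→0: n0:foll/b8/[y]
after 14 — propose(1,'q'): ·
after 15 — deliver 1→2: ·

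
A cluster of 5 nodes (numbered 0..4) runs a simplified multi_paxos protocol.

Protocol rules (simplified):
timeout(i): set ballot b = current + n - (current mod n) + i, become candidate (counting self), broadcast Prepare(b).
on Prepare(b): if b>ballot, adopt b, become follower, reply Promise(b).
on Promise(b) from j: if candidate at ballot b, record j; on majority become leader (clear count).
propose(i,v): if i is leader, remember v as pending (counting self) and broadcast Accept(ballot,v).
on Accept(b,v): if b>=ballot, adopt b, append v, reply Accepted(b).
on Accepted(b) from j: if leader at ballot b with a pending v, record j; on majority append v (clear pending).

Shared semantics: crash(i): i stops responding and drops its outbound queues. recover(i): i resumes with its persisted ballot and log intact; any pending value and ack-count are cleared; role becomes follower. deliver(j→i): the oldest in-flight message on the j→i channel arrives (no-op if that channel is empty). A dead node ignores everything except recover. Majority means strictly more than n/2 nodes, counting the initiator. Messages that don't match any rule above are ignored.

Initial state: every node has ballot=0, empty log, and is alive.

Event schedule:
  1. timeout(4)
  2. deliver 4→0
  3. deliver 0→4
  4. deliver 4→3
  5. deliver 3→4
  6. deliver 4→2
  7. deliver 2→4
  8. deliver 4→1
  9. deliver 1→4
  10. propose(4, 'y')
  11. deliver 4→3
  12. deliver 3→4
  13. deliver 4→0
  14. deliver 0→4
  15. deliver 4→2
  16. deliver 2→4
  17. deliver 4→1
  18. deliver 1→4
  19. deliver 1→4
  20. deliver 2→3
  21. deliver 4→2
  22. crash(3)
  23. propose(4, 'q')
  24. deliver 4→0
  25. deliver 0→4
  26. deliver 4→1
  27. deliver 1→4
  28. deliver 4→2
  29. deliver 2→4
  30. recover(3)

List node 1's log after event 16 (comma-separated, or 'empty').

empty

after 1 — timeout(4): n4:cand/b9/[-]
after 2 — deliver 4→0: n0:foll/b9/[-]
after 3 — deliver 0→4: ·
after 4 — deliver 4→3: n3:foll/b9/[-]
after 5 — deliver 3→4: n4:lead/b9/[-]
after 6 — deliver 4→2: n2:foll/b9/[-]
after 7 — deliver 2→4: ·
after 8 — deliver 4→1: n1:foll/b9/[-]
after 9 — deliver 1→4: ·
after 10 — propose(4,'y'): ·
after 11 — deliver 4→3: n3:foll/b9/[y]
after 12 — deliver 3→4: ·
after 13 — deliver 4→0: n0:foll/b9/[y]
after 14 — deliver 0→4: n4:lead/b9/[y]
after 15 — deliver 4→2: n2:foll/b9/[y]
after 16 — deliver 2→4: ·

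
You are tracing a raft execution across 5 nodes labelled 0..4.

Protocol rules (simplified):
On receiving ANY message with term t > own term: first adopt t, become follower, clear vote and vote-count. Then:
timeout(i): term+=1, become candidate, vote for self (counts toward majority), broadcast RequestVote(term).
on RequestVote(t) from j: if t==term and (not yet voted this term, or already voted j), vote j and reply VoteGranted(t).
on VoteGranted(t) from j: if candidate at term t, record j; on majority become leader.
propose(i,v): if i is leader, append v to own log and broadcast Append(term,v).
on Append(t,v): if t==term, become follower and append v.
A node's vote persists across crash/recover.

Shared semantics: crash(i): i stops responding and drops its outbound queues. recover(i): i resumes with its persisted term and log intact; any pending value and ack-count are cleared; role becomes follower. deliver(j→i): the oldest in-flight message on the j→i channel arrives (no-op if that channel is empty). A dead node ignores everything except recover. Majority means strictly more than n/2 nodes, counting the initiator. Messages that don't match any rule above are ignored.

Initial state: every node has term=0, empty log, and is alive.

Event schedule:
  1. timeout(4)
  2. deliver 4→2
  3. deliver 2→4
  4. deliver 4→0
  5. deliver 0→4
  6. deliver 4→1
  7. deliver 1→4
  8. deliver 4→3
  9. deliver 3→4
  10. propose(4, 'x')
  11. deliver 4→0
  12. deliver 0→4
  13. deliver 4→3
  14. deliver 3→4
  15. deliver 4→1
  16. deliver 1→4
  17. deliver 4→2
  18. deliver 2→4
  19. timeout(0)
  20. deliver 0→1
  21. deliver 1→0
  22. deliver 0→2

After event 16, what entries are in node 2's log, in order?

empty

1. timeout(4):  <4:cand t1 ->
2. deliver 4→2:  <2:foll t1 ->
3. deliver 2→4:  nop
4. deliver 4→0:  <0:foll t1 ->
5. deliver 0→4:  <4:lead t1 ->
6. deliver 4→1:  <1:foll t1 ->
7. deliver 1→4:  nop
8. deliver 4→3:  <3:foll t1 ->
9. deliver 3→4:  nop
10. propose(4,'x'):  <4:lead t1 x>
11. deliver 4→0:  <0:foll t1 x>
12. deliver 0→4:  nop
13. deliver 4→3:  <3:foll t1 x>
14. deliver 3→4:  nop
15. deliver 4→1:  <1:foll t1 x>
16. deliver 1→4:  nop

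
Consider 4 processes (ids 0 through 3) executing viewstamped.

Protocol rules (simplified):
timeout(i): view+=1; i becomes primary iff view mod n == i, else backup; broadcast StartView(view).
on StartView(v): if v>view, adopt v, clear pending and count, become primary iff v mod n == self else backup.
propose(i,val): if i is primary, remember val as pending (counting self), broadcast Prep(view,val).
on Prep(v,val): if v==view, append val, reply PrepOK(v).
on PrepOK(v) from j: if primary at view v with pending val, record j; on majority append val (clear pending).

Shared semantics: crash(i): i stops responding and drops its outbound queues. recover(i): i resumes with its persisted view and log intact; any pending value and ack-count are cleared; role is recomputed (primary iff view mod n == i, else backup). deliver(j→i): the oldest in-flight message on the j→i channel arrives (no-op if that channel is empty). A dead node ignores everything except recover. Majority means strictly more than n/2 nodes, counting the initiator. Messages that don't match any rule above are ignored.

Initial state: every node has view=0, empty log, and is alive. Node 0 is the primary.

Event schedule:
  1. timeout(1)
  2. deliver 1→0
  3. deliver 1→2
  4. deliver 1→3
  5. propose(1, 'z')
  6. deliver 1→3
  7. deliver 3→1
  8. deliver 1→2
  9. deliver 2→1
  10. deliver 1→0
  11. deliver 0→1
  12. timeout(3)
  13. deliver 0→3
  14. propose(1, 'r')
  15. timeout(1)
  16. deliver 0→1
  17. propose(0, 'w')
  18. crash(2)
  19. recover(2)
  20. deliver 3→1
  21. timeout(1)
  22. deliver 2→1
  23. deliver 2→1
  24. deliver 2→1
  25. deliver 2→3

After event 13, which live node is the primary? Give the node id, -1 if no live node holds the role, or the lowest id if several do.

after 1 — timeout(1): n1:prim/v1/[-]
after 2 — deliver 1→0: n0:back/v1/[-]
after 3 — deliver 1→2: n2:back/v1/[-]
after 4 — deliver 1→3: n3:back/v1/[-]
after 5 — propose(1,'z'): ·
after 6 — deliver 1→3: n3:back/v1/[z]
after 7 — deliver 3→1: ·
after 8 — deliver 1→2: n2:back/v1/[z]
after 9 — deliver 2→1: n1:prim/v1/[z]
after 10 — deliver 1→0: n0:back/v1/[z]
after 11 — deliver 0→1: ·
after 12 — timeout(3): n3:back/v2/[z]
after 13 — deliver 0→3: ·

1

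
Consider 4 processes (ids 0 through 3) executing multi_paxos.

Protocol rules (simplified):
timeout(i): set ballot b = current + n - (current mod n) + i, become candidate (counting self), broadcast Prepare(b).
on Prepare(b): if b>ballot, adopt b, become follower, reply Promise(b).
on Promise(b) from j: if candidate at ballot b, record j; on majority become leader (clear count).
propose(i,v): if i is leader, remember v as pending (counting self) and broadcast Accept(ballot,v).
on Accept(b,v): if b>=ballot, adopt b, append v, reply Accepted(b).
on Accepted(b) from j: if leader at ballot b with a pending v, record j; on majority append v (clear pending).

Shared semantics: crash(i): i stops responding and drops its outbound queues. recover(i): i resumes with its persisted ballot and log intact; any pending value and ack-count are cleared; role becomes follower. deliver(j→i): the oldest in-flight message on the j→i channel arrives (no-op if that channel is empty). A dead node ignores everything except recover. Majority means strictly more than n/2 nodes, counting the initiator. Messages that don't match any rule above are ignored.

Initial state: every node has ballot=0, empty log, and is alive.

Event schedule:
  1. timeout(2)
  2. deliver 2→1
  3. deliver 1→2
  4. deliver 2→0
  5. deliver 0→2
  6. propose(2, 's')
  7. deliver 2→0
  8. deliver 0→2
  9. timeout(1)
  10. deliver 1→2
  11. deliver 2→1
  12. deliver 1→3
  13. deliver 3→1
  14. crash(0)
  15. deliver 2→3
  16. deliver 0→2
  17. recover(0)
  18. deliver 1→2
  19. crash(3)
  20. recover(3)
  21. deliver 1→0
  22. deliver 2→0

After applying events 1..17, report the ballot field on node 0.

e1 timeout(2): 2[cand,b=6,-]
e2 deliver 2→1: 1[foll,b=6,-]
e3 deliver 1→2: ·
e4 deliver 2→0: 0[foll,b=6,-]
e5 deliver 0→2: 2[lead,b=6,-]
e6 propose(2,'s'): ·
e7 deliver 2→0: 0[foll,b=6,s]
e8 deliver 0→2: ·
e9 timeout(1): 1[cand,b=9,-]
e10 deliver 1→2: 2[foll,b=9,-]
e11 deliver 2→1: ·
e12 deliver 1→3: 3[foll,b=9,-]
e13 deliver 3→1: ·
e14 crash(0): 0[✗foll,b=6,s]
e15 deliver 2→3: ·
e16 deliver 0→2: ·
e17 recover(0): 0[foll,b=6,s]

6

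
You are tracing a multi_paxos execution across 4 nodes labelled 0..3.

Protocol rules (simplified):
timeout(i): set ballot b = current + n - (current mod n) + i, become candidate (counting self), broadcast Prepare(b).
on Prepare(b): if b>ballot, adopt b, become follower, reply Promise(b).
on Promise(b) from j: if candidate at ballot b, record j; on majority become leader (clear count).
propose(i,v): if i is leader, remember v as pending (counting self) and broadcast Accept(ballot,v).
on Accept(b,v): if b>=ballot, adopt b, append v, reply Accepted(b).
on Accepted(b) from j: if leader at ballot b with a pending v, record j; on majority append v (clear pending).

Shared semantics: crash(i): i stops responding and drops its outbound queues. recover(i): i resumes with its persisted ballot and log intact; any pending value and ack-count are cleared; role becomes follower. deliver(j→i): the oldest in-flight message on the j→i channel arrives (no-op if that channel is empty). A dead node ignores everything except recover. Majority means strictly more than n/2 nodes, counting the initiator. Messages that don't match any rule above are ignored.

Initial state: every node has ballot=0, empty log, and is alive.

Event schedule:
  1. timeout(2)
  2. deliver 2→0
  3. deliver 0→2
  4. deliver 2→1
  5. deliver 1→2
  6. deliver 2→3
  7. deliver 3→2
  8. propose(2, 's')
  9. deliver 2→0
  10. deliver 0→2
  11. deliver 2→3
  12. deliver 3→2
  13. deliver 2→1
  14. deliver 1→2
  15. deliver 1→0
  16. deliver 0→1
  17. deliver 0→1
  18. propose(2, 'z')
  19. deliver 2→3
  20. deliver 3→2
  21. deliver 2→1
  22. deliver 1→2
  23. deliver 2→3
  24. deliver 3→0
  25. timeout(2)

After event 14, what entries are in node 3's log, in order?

e1 timeout(2): 2[cand,b=6,-]
e2 deliver 2→0: 0[foll,b=6,-]
e3 deliver 0→2: ·
e4 deliver 2→1: 1[foll,b=6,-]
e5 deliver 1→2: 2[lead,b=6,-]
e6 deliver 2→3: 3[foll,b=6,-]
e7 deliver 3→2: ·
e8 propose(2,'s'): ·
e9 deliver 2→0: 0[foll,b=6,s]
e10 deliver 0→2: ·
e11 deliver 2→3: 3[foll,b=6,s]
e12 deliver 3→2: 2[lead,b=6,s]
e13 deliver 2→1: 1[foll,b=6,s]
e14 deliver 1→2: ·

s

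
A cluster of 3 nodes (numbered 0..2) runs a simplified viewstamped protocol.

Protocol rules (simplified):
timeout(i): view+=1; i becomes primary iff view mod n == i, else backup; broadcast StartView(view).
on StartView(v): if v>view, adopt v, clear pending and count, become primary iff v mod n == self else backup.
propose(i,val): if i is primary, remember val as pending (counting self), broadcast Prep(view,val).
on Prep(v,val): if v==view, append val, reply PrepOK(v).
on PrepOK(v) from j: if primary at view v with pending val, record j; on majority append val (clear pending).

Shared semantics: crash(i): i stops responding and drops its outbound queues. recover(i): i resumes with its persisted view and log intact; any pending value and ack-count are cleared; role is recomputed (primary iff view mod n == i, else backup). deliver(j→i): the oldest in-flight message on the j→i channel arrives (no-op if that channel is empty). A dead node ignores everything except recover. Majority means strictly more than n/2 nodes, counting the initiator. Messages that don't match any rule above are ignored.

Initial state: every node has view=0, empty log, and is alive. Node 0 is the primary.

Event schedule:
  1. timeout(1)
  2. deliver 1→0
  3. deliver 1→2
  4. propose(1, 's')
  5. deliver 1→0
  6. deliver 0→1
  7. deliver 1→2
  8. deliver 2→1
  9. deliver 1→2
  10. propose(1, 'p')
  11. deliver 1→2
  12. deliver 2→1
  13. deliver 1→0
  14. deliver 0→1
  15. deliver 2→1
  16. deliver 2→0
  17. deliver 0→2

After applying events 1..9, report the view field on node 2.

e1 timeout(1): 1[prim,v=1,-]
e2 deliver 1→0: 0[back,v=1,-]
e3 deliver 1→2: 2[back,v=1,-]
e4 propose(1,'s'): ·
e5 deliver 1→0: 0[back,v=1,s]
e6 deliver 0→1: 1[prim,v=1,s]
e7 deliver 1→2: 2[back,v=1,s]
e8 deliver 2→1: ·
e9 deliver 1→2: ·

1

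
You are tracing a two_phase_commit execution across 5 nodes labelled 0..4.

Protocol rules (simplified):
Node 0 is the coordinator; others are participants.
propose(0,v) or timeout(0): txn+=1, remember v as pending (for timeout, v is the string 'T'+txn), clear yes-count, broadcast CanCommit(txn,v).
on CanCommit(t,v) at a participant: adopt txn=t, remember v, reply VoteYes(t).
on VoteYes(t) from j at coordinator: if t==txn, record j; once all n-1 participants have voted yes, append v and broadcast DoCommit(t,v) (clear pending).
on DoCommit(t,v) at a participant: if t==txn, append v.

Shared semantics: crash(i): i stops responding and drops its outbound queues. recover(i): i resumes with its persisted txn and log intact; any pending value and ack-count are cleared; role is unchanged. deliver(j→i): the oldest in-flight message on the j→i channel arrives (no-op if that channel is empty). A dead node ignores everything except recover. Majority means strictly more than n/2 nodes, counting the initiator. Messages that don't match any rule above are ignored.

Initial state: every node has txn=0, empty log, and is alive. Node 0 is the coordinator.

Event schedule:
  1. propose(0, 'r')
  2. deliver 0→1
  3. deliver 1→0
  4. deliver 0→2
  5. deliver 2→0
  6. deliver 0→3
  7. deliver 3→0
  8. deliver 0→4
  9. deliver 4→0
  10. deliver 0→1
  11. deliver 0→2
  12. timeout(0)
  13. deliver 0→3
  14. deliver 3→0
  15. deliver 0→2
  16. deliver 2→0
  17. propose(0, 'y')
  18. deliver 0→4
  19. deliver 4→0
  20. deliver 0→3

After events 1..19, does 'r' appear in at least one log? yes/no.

yes

step 1 propose(0,'r'): 0={coor,t=1,log=-}
step 2 deliver 0→1: 1={part,t=1,log=-}
step 3 deliver 1→0: —
step 4 deliver 0→2: 2={part,t=1,log=-}
step 5 deliver 2→0: —
step 6 deliver 0→3: 3={part,t=1,log=-}
step 7 deliver 3→0: —
step 8 deliver 0→4: 4={part,t=1,log=-}
step 9 deliver 4→0: 0={coor,t=1,log=r}
step 10 deliver 0→1: 1={part,t=1,log=r}
step 11 deliver 0→2: 2={part,t=1,log=r}
step 12 timeout(0): 0={coor,t=2,log=r}
step 13 deliver 0→3: 3={part,t=1,log=r}
step 14 deliver 3→0: —
step 15 deliver 0→2: 2={part,t=2,log=r}
step 16 deliver 2→0: —
step 17 propose(0,'y'): 0={coor,t=3,log=r}
step 18 deliver 0→4: 4={part,t=1,log=r}
step 19 deliver 4→0: —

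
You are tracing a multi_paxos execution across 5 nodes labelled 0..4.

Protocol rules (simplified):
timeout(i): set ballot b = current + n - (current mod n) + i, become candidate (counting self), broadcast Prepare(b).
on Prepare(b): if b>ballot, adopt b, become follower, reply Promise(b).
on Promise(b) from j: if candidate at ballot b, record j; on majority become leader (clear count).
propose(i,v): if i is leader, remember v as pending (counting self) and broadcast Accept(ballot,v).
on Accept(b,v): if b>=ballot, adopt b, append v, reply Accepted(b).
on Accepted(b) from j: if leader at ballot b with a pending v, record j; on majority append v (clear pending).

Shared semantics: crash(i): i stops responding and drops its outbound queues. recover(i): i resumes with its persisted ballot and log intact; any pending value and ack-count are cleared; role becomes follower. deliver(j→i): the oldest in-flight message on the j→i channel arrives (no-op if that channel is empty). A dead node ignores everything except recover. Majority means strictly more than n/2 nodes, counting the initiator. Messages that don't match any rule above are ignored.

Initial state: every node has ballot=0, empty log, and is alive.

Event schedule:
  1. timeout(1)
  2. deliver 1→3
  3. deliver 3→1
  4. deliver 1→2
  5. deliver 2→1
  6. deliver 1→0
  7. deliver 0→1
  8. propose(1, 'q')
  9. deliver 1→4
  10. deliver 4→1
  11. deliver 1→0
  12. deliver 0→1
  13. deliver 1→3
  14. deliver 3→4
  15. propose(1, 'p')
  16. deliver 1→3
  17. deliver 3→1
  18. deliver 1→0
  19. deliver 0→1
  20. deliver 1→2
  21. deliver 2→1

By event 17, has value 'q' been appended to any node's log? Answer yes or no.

yes

step 1 timeout(1): 1={cand,b=6,log=-}
step 2 deliver 1→3: 3={foll,b=6,log=-}
step 3 deliver 3→1: —
step 4 deliver 1→2: 2={foll,b=6,log=-}
step 5 deliver 2→1: 1={lead,b=6,log=-}
step 6 deliver 1→0: 0={foll,b=6,log=-}
step 7 deliver 0→1: —
step 8 propose(1,'q'): —
step 9 deliver 1→4: 4={foll,b=6,log=-}
step 10 deliver 4→1: —
step 11 deliver 1→0: 0={foll,b=6,log=q}
step 12 deliver 0→1: —
step 13 deliver 1→3: 3={foll,b=6,log=q}
step 14 deliver 3→4: —
step 15 propose(1,'p'): —
step 16 deliver 1→3: 3={foll,b=6,log=q,p}
step 17 deliver 3→1: —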